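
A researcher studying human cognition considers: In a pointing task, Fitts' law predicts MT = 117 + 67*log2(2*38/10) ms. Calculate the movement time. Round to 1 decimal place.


MT = 117 + 67 * log2(2*38/10)
2D/W = 7.6
log2(7.6) = 2.926
MT = 117 + 67 * 2.926
= 313.0 ms


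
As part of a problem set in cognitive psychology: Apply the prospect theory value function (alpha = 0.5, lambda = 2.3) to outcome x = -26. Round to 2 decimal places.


Since x = -26 < 0, use v(x) = -lambda*(-x)^alpha
(-x) = 26
26^0.5 = 5.099
v(-26) = -2.3 * 5.099
= -11.73


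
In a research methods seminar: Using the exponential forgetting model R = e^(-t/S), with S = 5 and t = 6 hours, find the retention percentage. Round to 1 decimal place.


R = e^(-t/S)
-t/S = -6/5 = -1.2
R = e^(-1.2) = 0.301194
Percentage = 0.301194 * 100
= 30.1


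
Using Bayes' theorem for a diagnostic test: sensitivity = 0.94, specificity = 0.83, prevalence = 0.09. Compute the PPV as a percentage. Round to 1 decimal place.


PPV = (sens * prev) / (sens * prev + (1-spec) * (1-prev))
Numerator = 0.94 * 0.09 = 0.0846
P(positive and no disease) = (1 - spec) * (1 - prev) = (1 - 0.83) * (1 - 0.09) = 0.1547
Denominator = 0.0846 + 0.1547 = 0.2393
PPV = 0.0846 / 0.2393 = 0.353531
As percentage = 35.4


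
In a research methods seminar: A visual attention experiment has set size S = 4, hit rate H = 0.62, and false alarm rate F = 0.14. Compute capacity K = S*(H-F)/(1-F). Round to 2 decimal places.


K = S * (H - F) / (1 - F)
H - F = 0.48
1 - F = 0.86
K = 4 * 0.48 / 0.86
= 2.23


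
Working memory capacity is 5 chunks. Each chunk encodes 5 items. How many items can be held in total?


Total items = chunks * items_per_chunk
= 5 * 5
= 25


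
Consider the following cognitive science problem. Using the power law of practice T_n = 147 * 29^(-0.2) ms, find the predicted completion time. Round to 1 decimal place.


T_n = 147 * 29^(-0.2)
29^(-0.2) = 0.509942
T_n = 147 * 0.509942
= 75.0 ms


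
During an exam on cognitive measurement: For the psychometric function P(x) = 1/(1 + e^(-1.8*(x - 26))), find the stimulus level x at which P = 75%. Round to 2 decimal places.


At P = 0.75: 0.75 = 1/(1 + e^(-k*(x-x0)))
Solving: e^(-k*(x-x0)) = 1/3
x = x0 + ln(3)/k
ln(3) = 1.0986
x = 26 + 1.0986/1.8
= 26 + 0.6103
= 26.61


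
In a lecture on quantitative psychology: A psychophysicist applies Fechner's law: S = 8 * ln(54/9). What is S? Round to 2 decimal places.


S = 8 * ln(54/9)
I/I0 = 6.0
ln(6.0) = 1.7918
S = 8 * 1.7918
= 14.33


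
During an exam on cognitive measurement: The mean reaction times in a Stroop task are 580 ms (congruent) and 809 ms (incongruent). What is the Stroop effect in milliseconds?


Stroop effect = RT(incongruent) - RT(congruent)
= 809 - 580
= 229 ms


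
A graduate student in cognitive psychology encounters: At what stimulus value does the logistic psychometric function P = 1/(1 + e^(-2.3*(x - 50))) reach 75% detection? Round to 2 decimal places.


At P = 0.75: 0.75 = 1/(1 + e^(-k*(x-x0)))
Solving: e^(-k*(x-x0)) = 1/3
x = x0 + ln(3)/k
ln(3) = 1.0986
x = 50 + 1.0986/2.3
= 50 + 0.4777
= 50.48


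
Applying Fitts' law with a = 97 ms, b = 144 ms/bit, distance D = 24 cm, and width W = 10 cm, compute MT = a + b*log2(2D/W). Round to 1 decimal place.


MT = 97 + 144 * log2(2*24/10)
2D/W = 4.8
log2(4.8) = 2.263
MT = 97 + 144 * 2.263
= 422.9 ms


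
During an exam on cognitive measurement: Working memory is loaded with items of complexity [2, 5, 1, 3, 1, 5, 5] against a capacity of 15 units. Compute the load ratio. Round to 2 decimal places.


Total complexity = 2 + 5 + 1 + 3 + 1 + 5 + 5 = 22
Load = total / capacity = 22 / 15
= 1.47


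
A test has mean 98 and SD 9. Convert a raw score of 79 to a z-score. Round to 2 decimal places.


z = (X - mu) / sigma
= (79 - 98) / 9
= -19 / 9
= -2.11


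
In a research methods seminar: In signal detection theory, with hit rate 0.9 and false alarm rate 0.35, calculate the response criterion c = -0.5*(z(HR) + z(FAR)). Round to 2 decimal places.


c = -0.5 * (z(HR) + z(FAR))
z(0.9) = 1.2816
z(0.35) = -0.3853
c = -0.5 * (1.2816 + -0.3853)
= -0.5 * 0.8963
= -0.45


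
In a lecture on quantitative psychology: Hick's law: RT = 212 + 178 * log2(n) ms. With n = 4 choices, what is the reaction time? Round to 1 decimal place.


RT = 212 + 178 * log2(4)
log2(4) = 2.0
RT = 212 + 178 * 2.0
= 212 + 356.0
= 568.0 ms


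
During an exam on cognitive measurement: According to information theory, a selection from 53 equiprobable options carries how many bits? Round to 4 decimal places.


H = log2(n)
H = log2(53)
= 5.7279


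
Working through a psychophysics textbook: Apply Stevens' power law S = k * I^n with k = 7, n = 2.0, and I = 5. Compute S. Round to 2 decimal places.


S = 7 * 5^2.0
5^2.0 = 25.0
S = 7 * 25.0
= 175.00


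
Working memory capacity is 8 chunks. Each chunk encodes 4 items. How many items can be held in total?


Total items = chunks * items_per_chunk
= 8 * 4
= 32


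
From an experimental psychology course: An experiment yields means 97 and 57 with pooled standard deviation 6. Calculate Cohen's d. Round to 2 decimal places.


Cohen's d = (M1 - M2) / S_pooled
= (97 - 57) / 6
= 40 / 6
= 6.67


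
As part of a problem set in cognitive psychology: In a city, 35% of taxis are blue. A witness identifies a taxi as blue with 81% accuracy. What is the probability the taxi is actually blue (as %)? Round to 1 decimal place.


P(blue | says blue) = P(says blue | blue)*P(blue) / [P(says blue | blue)*P(blue) + P(says blue | not blue)*P(not blue)]
Numerator = 0.81 * 0.35 = 0.2835
False identification = 0.19 * 0.65 = 0.1235
P = 0.2835 / (0.2835 + 0.1235)
= 0.2835 / 0.407
As percentage = 69.7


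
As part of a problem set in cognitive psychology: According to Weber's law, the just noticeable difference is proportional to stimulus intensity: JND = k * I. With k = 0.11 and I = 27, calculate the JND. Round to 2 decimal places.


JND = k * I
JND = 0.11 * 27
= 2.97


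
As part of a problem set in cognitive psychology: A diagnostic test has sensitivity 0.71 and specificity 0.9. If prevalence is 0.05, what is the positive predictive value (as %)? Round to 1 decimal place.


PPV = (sens * prev) / (sens * prev + (1-spec) * (1-prev))
Numerator = 0.71 * 0.05 = 0.0355
P(positive and no disease) = (1 - spec) * (1 - prev) = (1 - 0.9) * (1 - 0.05) = 0.095
Denominator = 0.0355 + 0.095 = 0.1305
PPV = 0.0355 / 0.1305 = 0.272031
As percentage = 27.2


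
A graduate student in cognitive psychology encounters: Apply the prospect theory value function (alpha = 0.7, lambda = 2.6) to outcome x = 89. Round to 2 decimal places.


Since x = 89 >= 0, use v(x) = x^0.7
89^0.7 = 23.1512
v(89) = 23.15


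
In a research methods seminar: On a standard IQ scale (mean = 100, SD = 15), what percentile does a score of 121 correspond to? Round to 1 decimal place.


z = (IQ - mean) / SD
z = (121 - 100) / 15 = 1.4
Percentile = Phi(1.4) * 100
Phi(1.4) = 0.919243
= 91.9


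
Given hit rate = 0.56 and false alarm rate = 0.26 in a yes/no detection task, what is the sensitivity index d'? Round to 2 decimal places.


d' = z(HR) - z(FAR)
z(0.56) = 0.151
z(0.26) = -0.6433
d' = 0.151 - -0.6433
= 0.79


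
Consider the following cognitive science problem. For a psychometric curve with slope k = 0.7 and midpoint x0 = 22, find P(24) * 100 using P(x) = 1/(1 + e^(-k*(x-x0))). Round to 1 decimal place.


P(x) = 1/(1 + e^(-0.7*(24 - 22)))
Exponent = -0.7 * 2 = -1.4
e^(-1.4) = 0.246597
P = 1/(1 + 0.246597) = 0.802184
Percentage = 80.2


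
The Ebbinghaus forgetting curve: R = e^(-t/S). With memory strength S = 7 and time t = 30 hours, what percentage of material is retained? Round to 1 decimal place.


R = e^(-t/S)
-t/S = -30/7 = -4.285714
R = e^(-4.285714) = 0.013764
Percentage = 0.013764 * 100
= 1.4


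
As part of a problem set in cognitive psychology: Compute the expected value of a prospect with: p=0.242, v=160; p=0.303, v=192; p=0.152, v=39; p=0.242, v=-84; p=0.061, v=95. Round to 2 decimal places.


EU = sum(p_i * v_i)
0.242 * 160 = 38.72
0.303 * 192 = 58.176
0.152 * 39 = 5.928
0.242 * -84 = -20.328
0.061 * 95 = 5.795
EU = 38.72 + 58.176 + 5.928 + -20.328 + 5.795
= 88.29


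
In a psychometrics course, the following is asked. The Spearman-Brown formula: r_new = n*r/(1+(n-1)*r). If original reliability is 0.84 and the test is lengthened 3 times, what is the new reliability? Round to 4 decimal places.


r_new = n*r / (1 + (n-1)*r)
Numerator = 3 * 0.84 = 2.52
Denominator = 1 + 2 * 0.84 = 2.68
r_new = 2.52 / 2.68
= 0.9403


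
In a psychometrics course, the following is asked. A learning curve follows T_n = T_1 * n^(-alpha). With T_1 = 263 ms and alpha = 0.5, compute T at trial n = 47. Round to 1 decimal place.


T_n = 263 * 47^(-0.5)
47^(-0.5) = 0.145865
T_n = 263 * 0.145865
= 38.4 ms


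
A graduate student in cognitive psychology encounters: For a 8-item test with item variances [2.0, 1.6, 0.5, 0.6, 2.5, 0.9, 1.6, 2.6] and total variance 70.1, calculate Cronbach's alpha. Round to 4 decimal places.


alpha = (k/(k-1)) * (1 - sum(s_i^2)/s_total^2)
sum(item variances) = 12.3
k/(k-1) = 8/7 = 1.142857
1 - 12.3/70.1 = 1 - 0.175464 = 0.824536
alpha = 1.142857 * 0.824536
= 0.9423


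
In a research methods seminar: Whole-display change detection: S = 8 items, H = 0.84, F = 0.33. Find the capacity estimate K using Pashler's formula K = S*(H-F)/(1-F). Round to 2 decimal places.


K = S * (H - F) / (1 - F)
H - F = 0.51
1 - F = 0.67
K = 8 * 0.51 / 0.67
= 6.09


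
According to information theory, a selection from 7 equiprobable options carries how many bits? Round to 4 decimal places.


H = log2(n)
H = log2(7)
= 2.8074


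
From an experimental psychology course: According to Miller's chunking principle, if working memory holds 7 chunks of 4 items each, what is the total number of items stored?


Total items = chunks * items_per_chunk
= 7 * 4
= 28


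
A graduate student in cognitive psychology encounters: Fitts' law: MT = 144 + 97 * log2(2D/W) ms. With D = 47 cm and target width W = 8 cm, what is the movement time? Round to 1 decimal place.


MT = 144 + 97 * log2(2*47/8)
2D/W = 11.75
log2(11.75) = 3.5546
MT = 144 + 97 * 3.5546
= 488.8 ms


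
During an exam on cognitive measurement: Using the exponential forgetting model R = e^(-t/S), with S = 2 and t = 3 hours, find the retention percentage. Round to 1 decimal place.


R = e^(-t/S)
-t/S = -3/2 = -1.5
R = e^(-1.5) = 0.22313
Percentage = 0.22313 * 100
= 22.3


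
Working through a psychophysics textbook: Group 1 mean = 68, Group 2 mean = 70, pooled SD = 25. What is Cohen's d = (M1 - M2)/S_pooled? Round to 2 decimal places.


Cohen's d = (M1 - M2) / S_pooled
= (68 - 70) / 25
= -2 / 25
= -0.08


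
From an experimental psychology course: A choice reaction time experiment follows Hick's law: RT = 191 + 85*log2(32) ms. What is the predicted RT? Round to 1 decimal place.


RT = 191 + 85 * log2(32)
log2(32) = 5.0
RT = 191 + 85 * 5.0
= 191 + 425.0
= 616.0 ms


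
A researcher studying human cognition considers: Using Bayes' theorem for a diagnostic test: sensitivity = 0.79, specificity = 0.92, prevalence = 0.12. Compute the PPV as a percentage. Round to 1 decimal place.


PPV = (sens * prev) / (sens * prev + (1-spec) * (1-prev))
Numerator = 0.79 * 0.12 = 0.0948
P(positive and no disease) = (1 - spec) * (1 - prev) = (1 - 0.92) * (1 - 0.12) = 0.0704
Denominator = 0.0948 + 0.0704 = 0.1652
PPV = 0.0948 / 0.1652 = 0.57385
As percentage = 57.4


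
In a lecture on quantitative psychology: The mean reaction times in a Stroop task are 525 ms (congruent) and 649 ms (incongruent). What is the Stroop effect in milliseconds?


Stroop effect = RT(incongruent) - RT(congruent)
= 649 - 525
= 124 ms


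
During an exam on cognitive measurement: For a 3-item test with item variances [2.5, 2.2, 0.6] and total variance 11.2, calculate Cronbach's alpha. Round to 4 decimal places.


alpha = (k/(k-1)) * (1 - sum(s_i^2)/s_total^2)
sum(item variances) = 5.3
k/(k-1) = 3/2 = 1.5
1 - 5.3/11.2 = 1 - 0.473214 = 0.526786
alpha = 1.5 * 0.526786
= 0.7902


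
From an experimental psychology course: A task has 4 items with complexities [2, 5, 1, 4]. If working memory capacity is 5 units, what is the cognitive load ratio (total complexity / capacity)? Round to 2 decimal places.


Total complexity = 2 + 5 + 1 + 4 = 12
Load = total / capacity = 12 / 5
= 2.40


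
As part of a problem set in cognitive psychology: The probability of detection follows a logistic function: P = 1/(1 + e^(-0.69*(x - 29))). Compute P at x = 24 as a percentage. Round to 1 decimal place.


P(x) = 1/(1 + e^(-0.69*(24 - 29)))
Exponent = -0.69 * -5 = 3.45
e^(3.45) = 31.500392
P = 1/(1 + 31.500392) = 0.030769
Percentage = 3.1


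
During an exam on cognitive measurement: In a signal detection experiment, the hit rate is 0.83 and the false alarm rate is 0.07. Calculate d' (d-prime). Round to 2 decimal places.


d' = z(HR) - z(FAR)
z(0.83) = 0.9542
z(0.07) = -1.4758
d' = 0.9542 - -1.4758
= 2.43


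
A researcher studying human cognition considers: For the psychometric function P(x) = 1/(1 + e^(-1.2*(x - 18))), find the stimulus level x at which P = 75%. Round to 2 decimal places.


At P = 0.75: 0.75 = 1/(1 + e^(-k*(x-x0)))
Solving: e^(-k*(x-x0)) = 1/3
x = x0 + ln(3)/k
ln(3) = 1.0986
x = 18 + 1.0986/1.2
= 18 + 0.9155
= 18.92


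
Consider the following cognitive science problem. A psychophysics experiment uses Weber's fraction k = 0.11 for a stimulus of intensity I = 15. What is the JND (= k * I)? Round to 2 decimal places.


JND = k * I
JND = 0.11 * 15
= 1.65


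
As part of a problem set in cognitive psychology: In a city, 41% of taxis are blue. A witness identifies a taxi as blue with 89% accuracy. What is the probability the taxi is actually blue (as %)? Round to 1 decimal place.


P(blue | says blue) = P(says blue | blue)*P(blue) / [P(says blue | blue)*P(blue) + P(says blue | not blue)*P(not blue)]
Numerator = 0.89 * 0.41 = 0.3649
False identification = 0.11 * 0.59 = 0.0649
P = 0.3649 / (0.3649 + 0.0649)
= 0.3649 / 0.4298
As percentage = 84.9


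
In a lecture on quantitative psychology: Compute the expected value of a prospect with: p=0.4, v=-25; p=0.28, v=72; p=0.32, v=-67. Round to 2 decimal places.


EU = sum(p_i * v_i)
0.4 * -25 = -10.0
0.28 * 72 = 20.16
0.32 * -67 = -21.44
EU = -10.0 + 20.16 + -21.44
= -11.28


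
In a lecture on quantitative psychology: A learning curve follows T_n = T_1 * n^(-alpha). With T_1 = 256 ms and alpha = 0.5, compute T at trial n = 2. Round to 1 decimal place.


T_n = 256 * 2^(-0.5)
2^(-0.5) = 0.707107
T_n = 256 * 0.707107
= 181.0 ms


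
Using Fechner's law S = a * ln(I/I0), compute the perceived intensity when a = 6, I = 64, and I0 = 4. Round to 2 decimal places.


S = 6 * ln(64/4)
I/I0 = 16.0
ln(16.0) = 2.7726
S = 6 * 2.7726
= 16.64


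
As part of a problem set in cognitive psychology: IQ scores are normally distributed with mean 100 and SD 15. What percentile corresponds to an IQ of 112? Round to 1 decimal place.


z = (IQ - mean) / SD
z = (112 - 100) / 15 = 0.8
Percentile = Phi(0.8) * 100
Phi(0.8) = 0.788145
= 78.8


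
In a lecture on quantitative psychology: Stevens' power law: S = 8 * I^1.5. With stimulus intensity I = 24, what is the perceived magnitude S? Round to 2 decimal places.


S = 8 * 24^1.5
24^1.5 = 117.5755
S = 8 * 117.5755
= 940.60


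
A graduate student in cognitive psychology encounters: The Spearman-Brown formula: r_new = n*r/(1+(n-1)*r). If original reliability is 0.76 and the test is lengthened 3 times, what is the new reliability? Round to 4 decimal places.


r_new = n*r / (1 + (n-1)*r)
Numerator = 3 * 0.76 = 2.28
Denominator = 1 + 2 * 0.76 = 2.52
r_new = 2.28 / 2.52
= 0.9048


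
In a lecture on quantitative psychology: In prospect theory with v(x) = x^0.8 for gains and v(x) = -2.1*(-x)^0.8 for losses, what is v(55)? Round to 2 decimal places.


Since x = 55 >= 0, use v(x) = x^0.8
55^0.8 = 24.6769
v(55) = 24.68


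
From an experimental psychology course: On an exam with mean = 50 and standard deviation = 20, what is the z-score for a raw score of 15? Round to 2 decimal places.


z = (X - mu) / sigma
= (15 - 50) / 20
= -35 / 20
= -1.75


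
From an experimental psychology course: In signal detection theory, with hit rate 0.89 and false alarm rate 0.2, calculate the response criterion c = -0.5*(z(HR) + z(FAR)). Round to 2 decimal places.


c = -0.5 * (z(HR) + z(FAR))
z(0.89) = 1.2265
z(0.2) = -0.8416
c = -0.5 * (1.2265 + -0.8416)
= -0.5 * 0.3849
= -0.19


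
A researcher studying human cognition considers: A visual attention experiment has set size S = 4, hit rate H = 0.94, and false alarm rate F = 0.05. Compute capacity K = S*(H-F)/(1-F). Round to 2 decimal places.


K = S * (H - F) / (1 - F)
H - F = 0.89
1 - F = 0.95
K = 4 * 0.89 / 0.95
= 3.75


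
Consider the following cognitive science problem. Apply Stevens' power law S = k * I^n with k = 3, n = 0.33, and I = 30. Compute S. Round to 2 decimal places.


S = 3 * 30^0.33
30^0.33 = 3.0722
S = 3 * 3.0722
= 9.22


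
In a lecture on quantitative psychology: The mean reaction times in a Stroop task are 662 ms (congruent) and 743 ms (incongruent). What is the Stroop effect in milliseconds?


Stroop effect = RT(incongruent) - RT(congruent)
= 743 - 662
= 81 ms


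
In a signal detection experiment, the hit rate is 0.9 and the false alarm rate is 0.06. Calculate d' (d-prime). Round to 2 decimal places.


d' = z(HR) - z(FAR)
z(0.9) = 1.2816
z(0.06) = -1.5548
d' = 1.2816 - -1.5548
= 2.84


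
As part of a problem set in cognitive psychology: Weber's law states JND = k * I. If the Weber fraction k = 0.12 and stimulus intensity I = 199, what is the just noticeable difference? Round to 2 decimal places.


JND = k * I
JND = 0.12 * 199
= 23.88


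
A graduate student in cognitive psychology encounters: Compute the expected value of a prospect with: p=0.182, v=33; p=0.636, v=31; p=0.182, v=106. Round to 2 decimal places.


EU = sum(p_i * v_i)
0.182 * 33 = 6.006
0.636 * 31 = 19.716
0.182 * 106 = 19.292
EU = 6.006 + 19.716 + 19.292
= 45.01


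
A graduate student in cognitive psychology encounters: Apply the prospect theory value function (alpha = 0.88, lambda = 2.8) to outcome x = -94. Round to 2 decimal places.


Since x = -94 < 0, use v(x) = -lambda*(-x)^alpha
(-x) = 94
94^0.88 = 54.4945
v(-94) = -2.8 * 54.4945
= -152.58


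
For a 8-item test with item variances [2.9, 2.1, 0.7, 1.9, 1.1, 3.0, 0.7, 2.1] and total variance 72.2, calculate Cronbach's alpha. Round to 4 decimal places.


alpha = (k/(k-1)) * (1 - sum(s_i^2)/s_total^2)
sum(item variances) = 14.5
k/(k-1) = 8/7 = 1.142857
1 - 14.5/72.2 = 1 - 0.200831 = 0.799169
alpha = 1.142857 * 0.799169
= 0.9133


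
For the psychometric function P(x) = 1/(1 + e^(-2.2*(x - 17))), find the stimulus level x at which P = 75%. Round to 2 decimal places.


At P = 0.75: 0.75 = 1/(1 + e^(-k*(x-x0)))
Solving: e^(-k*(x-x0)) = 1/3
x = x0 + ln(3)/k
ln(3) = 1.0986
x = 17 + 1.0986/2.2
= 17 + 0.4994
= 17.50


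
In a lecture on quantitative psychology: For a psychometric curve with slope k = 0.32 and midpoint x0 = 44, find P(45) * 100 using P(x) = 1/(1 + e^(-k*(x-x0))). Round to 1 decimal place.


P(x) = 1/(1 + e^(-0.32*(45 - 44)))
Exponent = -0.32 * 1 = -0.32
e^(-0.32) = 0.726149
P = 1/(1 + 0.726149) = 0.579324
Percentage = 57.9


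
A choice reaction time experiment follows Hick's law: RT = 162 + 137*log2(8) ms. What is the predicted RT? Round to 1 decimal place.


RT = 162 + 137 * log2(8)
log2(8) = 3.0
RT = 162 + 137 * 3.0
= 162 + 411.0
= 573.0 ms


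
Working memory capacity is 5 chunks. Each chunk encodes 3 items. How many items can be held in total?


Total items = chunks * items_per_chunk
= 5 * 3
= 15


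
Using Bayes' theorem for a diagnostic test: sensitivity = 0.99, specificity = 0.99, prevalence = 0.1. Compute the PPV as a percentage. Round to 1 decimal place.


PPV = (sens * prev) / (sens * prev + (1-spec) * (1-prev))
Numerator = 0.99 * 0.1 = 0.099
P(positive and no disease) = (1 - spec) * (1 - prev) = (1 - 0.99) * (1 - 0.1) = 0.009
Denominator = 0.099 + 0.009 = 0.108
PPV = 0.099 / 0.108 = 0.916667
As percentage = 91.7


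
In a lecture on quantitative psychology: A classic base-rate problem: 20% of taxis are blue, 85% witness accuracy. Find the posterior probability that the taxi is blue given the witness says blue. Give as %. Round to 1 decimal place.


P(blue | says blue) = P(says blue | blue)*P(blue) / [P(says blue | blue)*P(blue) + P(says blue | not blue)*P(not blue)]
Numerator = 0.85 * 0.2 = 0.17
False identification = 0.15 * 0.8 = 0.12
P = 0.17 / (0.17 + 0.12)
= 0.17 / 0.29
As percentage = 58.6


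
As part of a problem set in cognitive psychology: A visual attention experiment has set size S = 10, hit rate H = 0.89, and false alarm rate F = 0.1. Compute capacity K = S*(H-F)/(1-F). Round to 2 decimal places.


K = S * (H - F) / (1 - F)
H - F = 0.79
1 - F = 0.9
K = 10 * 0.79 / 0.9
= 8.78


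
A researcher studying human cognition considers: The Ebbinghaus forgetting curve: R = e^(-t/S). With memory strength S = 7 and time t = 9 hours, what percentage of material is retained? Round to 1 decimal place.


R = e^(-t/S)
-t/S = -9/7 = -1.285714
R = e^(-1.285714) = 0.276453
Percentage = 0.276453 * 100
= 27.6


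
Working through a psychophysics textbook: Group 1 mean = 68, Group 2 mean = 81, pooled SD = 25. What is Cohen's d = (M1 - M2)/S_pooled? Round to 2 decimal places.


Cohen's d = (M1 - M2) / S_pooled
= (68 - 81) / 25
= -13 / 25
= -0.52


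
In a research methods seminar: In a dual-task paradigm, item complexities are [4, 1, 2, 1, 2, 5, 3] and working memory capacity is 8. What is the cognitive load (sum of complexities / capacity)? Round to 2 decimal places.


Total complexity = 4 + 1 + 2 + 1 + 2 + 5 + 3 = 18
Load = total / capacity = 18 / 8
= 2.25


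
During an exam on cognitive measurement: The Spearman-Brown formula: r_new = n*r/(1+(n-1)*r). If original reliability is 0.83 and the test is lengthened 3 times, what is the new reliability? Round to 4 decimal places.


r_new = n*r / (1 + (n-1)*r)
Numerator = 3 * 0.83 = 2.49
Denominator = 1 + 2 * 0.83 = 2.66
r_new = 2.49 / 2.66
= 0.9361


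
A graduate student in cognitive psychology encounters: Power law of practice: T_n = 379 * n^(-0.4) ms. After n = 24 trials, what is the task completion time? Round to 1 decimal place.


T_n = 379 * 24^(-0.4)
24^(-0.4) = 0.280489
T_n = 379 * 0.280489
= 106.3 ms


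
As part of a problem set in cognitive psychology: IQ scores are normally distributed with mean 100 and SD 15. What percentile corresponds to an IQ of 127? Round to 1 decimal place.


z = (IQ - mean) / SD
z = (127 - 100) / 15 = 1.8
Percentile = Phi(1.8) * 100
Phi(1.8) = 0.96407
= 96.4


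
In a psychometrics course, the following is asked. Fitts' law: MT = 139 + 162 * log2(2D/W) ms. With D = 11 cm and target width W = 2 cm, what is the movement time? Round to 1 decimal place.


MT = 139 + 162 * log2(2*11/2)
2D/W = 11.0
log2(11.0) = 3.4594
MT = 139 + 162 * 3.4594
= 699.4 ms


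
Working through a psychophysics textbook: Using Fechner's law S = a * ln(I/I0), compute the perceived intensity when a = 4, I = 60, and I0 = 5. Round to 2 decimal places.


S = 4 * ln(60/5)
I/I0 = 12.0
ln(12.0) = 2.4849
S = 4 * 2.4849
= 9.94


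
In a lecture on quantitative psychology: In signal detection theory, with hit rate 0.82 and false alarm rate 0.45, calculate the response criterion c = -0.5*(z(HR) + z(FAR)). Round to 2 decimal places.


c = -0.5 * (z(HR) + z(FAR))
z(0.82) = 0.9154
z(0.45) = -0.1257
c = -0.5 * (0.9154 + -0.1257)
= -0.5 * 0.7897
= -0.39


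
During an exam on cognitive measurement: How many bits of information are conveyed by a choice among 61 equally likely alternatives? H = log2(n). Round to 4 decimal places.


H = log2(n)
H = log2(61)
= 5.9307


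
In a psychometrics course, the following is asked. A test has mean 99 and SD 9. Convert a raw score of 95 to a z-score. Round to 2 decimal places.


z = (X - mu) / sigma
= (95 - 99) / 9
= -4 / 9
= -0.44


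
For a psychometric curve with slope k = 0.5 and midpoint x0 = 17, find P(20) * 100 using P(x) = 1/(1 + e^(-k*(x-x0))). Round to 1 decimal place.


P(x) = 1/(1 + e^(-0.5*(20 - 17)))
Exponent = -0.5 * 3 = -1.5
e^(-1.5) = 0.22313
P = 1/(1 + 0.22313) = 0.817575
Percentage = 81.8


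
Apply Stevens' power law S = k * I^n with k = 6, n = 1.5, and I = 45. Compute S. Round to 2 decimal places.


S = 6 * 45^1.5
45^1.5 = 301.8692
S = 6 * 301.8692
= 1811.22


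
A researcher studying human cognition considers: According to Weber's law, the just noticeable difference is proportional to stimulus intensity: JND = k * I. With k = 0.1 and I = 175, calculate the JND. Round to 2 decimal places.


JND = k * I
JND = 0.1 * 175
= 17.50


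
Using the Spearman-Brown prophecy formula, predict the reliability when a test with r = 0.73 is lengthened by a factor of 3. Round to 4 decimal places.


r_new = n*r / (1 + (n-1)*r)
Numerator = 3 * 0.73 = 2.19
Denominator = 1 + 2 * 0.73 = 2.46
r_new = 2.19 / 2.46
= 0.8902


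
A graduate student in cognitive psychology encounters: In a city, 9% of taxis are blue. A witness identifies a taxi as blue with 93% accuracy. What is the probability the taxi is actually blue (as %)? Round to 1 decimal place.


P(blue | says blue) = P(says blue | blue)*P(blue) / [P(says blue | blue)*P(blue) + P(says blue | not blue)*P(not blue)]
Numerator = 0.93 * 0.09 = 0.0837
False identification = 0.07 * 0.91 = 0.0637
P = 0.0837 / (0.0837 + 0.0637)
= 0.0837 / 0.1474
As percentage = 56.8


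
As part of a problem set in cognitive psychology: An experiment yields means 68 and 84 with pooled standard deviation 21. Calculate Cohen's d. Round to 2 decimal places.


Cohen's d = (M1 - M2) / S_pooled
= (68 - 84) / 21
= -16 / 21
= -0.76


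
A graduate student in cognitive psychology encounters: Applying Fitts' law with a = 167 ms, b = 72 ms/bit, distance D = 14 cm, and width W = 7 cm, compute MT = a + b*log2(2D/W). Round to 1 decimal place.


MT = 167 + 72 * log2(2*14/7)
2D/W = 4.0
log2(4.0) = 2.0
MT = 167 + 72 * 2.0
= 311.0 ms


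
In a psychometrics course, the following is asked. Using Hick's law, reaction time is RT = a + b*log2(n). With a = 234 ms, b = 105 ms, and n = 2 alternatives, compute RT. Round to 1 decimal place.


RT = 234 + 105 * log2(2)
log2(2) = 1.0
RT = 234 + 105 * 1.0
= 234 + 105.0
= 339.0 ms


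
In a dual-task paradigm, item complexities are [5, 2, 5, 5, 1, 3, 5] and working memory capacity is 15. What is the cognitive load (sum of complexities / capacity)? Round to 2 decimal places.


Total complexity = 5 + 2 + 5 + 5 + 1 + 3 + 5 = 26
Load = total / capacity = 26 / 15
= 1.73


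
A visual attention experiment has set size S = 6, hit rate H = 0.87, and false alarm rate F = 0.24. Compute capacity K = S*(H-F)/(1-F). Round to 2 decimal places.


K = S * (H - F) / (1 - F)
H - F = 0.63
1 - F = 0.76
K = 6 * 0.63 / 0.76
= 4.97


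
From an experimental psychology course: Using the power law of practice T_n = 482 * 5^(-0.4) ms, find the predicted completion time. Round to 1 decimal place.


T_n = 482 * 5^(-0.4)
5^(-0.4) = 0.525306
T_n = 482 * 0.525306
= 253.2 ms


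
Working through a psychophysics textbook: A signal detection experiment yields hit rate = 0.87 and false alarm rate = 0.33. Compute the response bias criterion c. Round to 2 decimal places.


c = -0.5 * (z(HR) + z(FAR))
z(0.87) = 1.1264
z(0.33) = -0.4399
c = -0.5 * (1.1264 + -0.4399)
= -0.5 * 0.6865
= -0.34


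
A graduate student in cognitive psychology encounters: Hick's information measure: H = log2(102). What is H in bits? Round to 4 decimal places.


H = log2(n)
H = log2(102)
= 6.6724


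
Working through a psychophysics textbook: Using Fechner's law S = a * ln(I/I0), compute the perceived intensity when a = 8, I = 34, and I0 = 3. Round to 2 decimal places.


S = 8 * ln(34/3)
I/I0 = 11.333333
ln(11.333333) = 2.4277
S = 8 * 2.4277
= 19.42


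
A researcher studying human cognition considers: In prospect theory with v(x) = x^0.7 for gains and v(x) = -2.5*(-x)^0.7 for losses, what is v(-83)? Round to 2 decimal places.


Since x = -83 < 0, use v(x) = -lambda*(-x)^alpha
(-x) = 83
83^0.7 = 22.0473
v(-83) = -2.5 * 22.0473
= -55.12


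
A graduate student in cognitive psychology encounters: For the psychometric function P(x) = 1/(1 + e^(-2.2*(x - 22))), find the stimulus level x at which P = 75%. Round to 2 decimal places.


At P = 0.75: 0.75 = 1/(1 + e^(-k*(x-x0)))
Solving: e^(-k*(x-x0)) = 1/3
x = x0 + ln(3)/k
ln(3) = 1.0986
x = 22 + 1.0986/2.2
= 22 + 0.4994
= 22.50


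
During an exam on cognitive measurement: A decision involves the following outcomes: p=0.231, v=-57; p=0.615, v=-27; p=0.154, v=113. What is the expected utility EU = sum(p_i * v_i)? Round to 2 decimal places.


EU = sum(p_i * v_i)
0.231 * -57 = -13.167
0.615 * -27 = -16.605
0.154 * 113 = 17.402
EU = -13.167 + -16.605 + 17.402
= -12.37


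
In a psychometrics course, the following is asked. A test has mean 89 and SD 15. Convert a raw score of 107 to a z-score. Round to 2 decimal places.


z = (X - mu) / sigma
= (107 - 89) / 15
= 18 / 15
= 1.20


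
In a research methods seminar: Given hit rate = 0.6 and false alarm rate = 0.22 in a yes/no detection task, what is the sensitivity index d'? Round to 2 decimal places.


d' = z(HR) - z(FAR)
z(0.6) = 0.2533
z(0.22) = -0.7722
d' = 0.2533 - -0.7722
= 1.03


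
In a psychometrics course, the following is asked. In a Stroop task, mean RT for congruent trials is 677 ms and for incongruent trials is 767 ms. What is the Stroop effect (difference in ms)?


Stroop effect = RT(incongruent) - RT(congruent)
= 767 - 677
= 90 ms


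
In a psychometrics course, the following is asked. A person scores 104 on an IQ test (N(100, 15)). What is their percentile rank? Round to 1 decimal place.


z = (IQ - mean) / SD
z = (104 - 100) / 15 = 0.2667
Percentile = Phi(0.2667) * 100
Phi(0.2667) = 0.60515
= 60.5


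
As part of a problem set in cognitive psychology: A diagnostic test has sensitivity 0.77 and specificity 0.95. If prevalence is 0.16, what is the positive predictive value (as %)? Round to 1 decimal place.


PPV = (sens * prev) / (sens * prev + (1-spec) * (1-prev))
Numerator = 0.77 * 0.16 = 0.1232
P(positive and no disease) = (1 - spec) * (1 - prev) = (1 - 0.95) * (1 - 0.16) = 0.042
Denominator = 0.1232 + 0.042 = 0.1652
PPV = 0.1232 / 0.1652 = 0.745763
As percentage = 74.6


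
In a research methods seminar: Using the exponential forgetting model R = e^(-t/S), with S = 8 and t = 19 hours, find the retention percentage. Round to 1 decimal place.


R = e^(-t/S)
-t/S = -19/8 = -2.375
R = e^(-2.375) = 0.093014
Percentage = 0.093014 * 100
= 9.3


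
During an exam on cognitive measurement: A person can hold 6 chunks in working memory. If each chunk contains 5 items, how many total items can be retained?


Total items = chunks * items_per_chunk
= 6 * 5
= 30


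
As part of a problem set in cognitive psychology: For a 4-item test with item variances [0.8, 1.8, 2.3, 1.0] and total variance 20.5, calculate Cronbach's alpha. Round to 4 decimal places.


alpha = (k/(k-1)) * (1 - sum(s_i^2)/s_total^2)
sum(item variances) = 5.9
k/(k-1) = 4/3 = 1.333333
1 - 5.9/20.5 = 1 - 0.287805 = 0.712195
alpha = 1.333333 * 0.712195
= 0.9496


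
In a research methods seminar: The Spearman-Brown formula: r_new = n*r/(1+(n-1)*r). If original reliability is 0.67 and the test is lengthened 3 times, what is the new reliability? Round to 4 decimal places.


r_new = n*r / (1 + (n-1)*r)
Numerator = 3 * 0.67 = 2.01
Denominator = 1 + 2 * 0.67 = 2.34
r_new = 2.01 / 2.34
= 0.8590


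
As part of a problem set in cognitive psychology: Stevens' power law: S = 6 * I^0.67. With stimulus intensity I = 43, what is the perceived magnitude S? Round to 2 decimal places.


S = 6 * 43^0.67
43^0.67 = 12.4286
S = 6 * 12.4286
= 74.57


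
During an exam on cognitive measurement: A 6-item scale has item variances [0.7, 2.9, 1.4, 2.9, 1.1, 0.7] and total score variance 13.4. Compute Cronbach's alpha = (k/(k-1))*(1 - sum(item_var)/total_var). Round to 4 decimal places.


alpha = (k/(k-1)) * (1 - sum(s_i^2)/s_total^2)
sum(item variances) = 9.7
k/(k-1) = 6/5 = 1.2
1 - 9.7/13.4 = 1 - 0.723881 = 0.276119
alpha = 1.2 * 0.276119
= 0.3313


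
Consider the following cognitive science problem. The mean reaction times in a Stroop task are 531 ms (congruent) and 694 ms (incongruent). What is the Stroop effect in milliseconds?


Stroop effect = RT(incongruent) - RT(congruent)
= 694 - 531
= 163 ms


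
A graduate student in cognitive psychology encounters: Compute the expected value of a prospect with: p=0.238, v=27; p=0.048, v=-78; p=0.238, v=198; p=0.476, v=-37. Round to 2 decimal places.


EU = sum(p_i * v_i)
0.238 * 27 = 6.426
0.048 * -78 = -3.744
0.238 * 198 = 47.124
0.476 * -37 = -17.612
EU = 6.426 + -3.744 + 47.124 + -17.612
= 32.19


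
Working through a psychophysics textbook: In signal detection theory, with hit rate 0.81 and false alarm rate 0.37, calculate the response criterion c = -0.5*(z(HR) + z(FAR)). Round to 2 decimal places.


c = -0.5 * (z(HR) + z(FAR))
z(0.81) = 0.8779
z(0.37) = -0.3319
c = -0.5 * (0.8779 + -0.3319)
= -0.5 * 0.546
= -0.27


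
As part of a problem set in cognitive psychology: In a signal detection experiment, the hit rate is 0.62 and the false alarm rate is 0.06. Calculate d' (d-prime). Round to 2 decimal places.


d' = z(HR) - z(FAR)
z(0.62) = 0.3055
z(0.06) = -1.5548
d' = 0.3055 - -1.5548
= 1.86


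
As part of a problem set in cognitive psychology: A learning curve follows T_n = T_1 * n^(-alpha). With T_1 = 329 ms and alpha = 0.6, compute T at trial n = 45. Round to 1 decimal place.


T_n = 329 * 45^(-0.6)
45^(-0.6) = 0.101876
T_n = 329 * 0.101876
= 33.5 ms


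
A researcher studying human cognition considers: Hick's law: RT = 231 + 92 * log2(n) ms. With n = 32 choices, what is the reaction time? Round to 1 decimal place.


RT = 231 + 92 * log2(32)
log2(32) = 5.0
RT = 231 + 92 * 5.0
= 231 + 460.0
= 691.0 ms


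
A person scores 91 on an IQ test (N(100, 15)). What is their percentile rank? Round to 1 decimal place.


z = (IQ - mean) / SD
z = (91 - 100) / 15 = -0.6
Percentile = Phi(-0.6) * 100
Phi(-0.6) = 0.274253
= 27.4


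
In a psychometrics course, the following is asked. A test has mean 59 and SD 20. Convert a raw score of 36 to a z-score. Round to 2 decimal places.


z = (X - mu) / sigma
= (36 - 59) / 20
= -23 / 20
= -1.15


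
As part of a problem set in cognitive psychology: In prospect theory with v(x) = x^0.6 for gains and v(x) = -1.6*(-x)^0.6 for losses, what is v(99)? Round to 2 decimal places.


Since x = 99 >= 0, use v(x) = x^0.6
99^0.6 = 15.7536
v(99) = 15.75


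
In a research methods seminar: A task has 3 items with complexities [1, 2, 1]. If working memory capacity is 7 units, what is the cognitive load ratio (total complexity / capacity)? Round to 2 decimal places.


Total complexity = 1 + 2 + 1 = 4
Load = total / capacity = 4 / 7
= 0.57


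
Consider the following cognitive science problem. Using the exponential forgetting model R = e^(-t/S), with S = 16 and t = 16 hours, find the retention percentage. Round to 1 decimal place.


R = e^(-t/S)
-t/S = -16/16 = -1.0
R = e^(-1.0) = 0.367879
Percentage = 0.367879 * 100
= 36.8


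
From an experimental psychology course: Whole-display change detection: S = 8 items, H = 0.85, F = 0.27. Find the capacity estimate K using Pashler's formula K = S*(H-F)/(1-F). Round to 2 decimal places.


K = S * (H - F) / (1 - F)
H - F = 0.58
1 - F = 0.73
K = 8 * 0.58 / 0.73
= 6.36


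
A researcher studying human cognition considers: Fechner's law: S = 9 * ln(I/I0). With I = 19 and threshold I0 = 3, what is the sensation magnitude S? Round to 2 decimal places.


S = 9 * ln(19/3)
I/I0 = 6.333333
ln(6.333333) = 1.8458
S = 9 * 1.8458
= 16.61


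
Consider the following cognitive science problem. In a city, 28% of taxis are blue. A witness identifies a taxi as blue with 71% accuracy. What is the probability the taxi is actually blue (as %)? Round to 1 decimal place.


P(blue | says blue) = P(says blue | blue)*P(blue) / [P(says blue | blue)*P(blue) + P(says blue | not blue)*P(not blue)]
Numerator = 0.71 * 0.28 = 0.1988
False identification = 0.29 * 0.72 = 0.2088
P = 0.1988 / (0.1988 + 0.2088)
= 0.1988 / 0.4076
As percentage = 48.8


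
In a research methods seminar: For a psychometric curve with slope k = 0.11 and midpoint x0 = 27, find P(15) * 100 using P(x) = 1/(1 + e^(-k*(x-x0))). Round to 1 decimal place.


P(x) = 1/(1 + e^(-0.11*(15 - 27)))
Exponent = -0.11 * -12 = 1.32
e^(1.32) = 3.743421
P = 1/(1 + 3.743421) = 0.210818
Percentage = 21.1


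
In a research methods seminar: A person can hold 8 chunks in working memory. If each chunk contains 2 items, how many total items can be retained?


Total items = chunks * items_per_chunk
= 8 * 2
= 16


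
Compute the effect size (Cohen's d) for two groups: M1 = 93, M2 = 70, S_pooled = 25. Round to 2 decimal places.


Cohen's d = (M1 - M2) / S_pooled
= (93 - 70) / 25
= 23 / 25
= 0.92


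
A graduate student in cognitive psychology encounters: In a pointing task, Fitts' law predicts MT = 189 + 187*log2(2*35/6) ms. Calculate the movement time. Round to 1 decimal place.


MT = 189 + 187 * log2(2*35/6)
2D/W = 11.666667
log2(11.666667) = 3.5443
MT = 189 + 187 * 3.5443
= 851.8 ms


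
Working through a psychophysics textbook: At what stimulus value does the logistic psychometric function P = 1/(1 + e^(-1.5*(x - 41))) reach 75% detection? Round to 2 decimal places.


At P = 0.75: 0.75 = 1/(1 + e^(-k*(x-x0)))
Solving: e^(-k*(x-x0)) = 1/3
x = x0 + ln(3)/k
ln(3) = 1.0986
x = 41 + 1.0986/1.5
= 41 + 0.7324
= 41.73


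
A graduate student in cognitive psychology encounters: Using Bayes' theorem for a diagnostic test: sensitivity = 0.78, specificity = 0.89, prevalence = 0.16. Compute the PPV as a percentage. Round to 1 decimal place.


PPV = (sens * prev) / (sens * prev + (1-spec) * (1-prev))
Numerator = 0.78 * 0.16 = 0.1248
P(positive and no disease) = (1 - spec) * (1 - prev) = (1 - 0.89) * (1 - 0.16) = 0.0924
Denominator = 0.1248 + 0.0924 = 0.2172
PPV = 0.1248 / 0.2172 = 0.574586
As percentage = 57.5


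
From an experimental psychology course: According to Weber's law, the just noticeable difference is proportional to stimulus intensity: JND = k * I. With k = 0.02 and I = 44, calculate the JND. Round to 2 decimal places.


JND = k * I
JND = 0.02 * 44
= 0.88


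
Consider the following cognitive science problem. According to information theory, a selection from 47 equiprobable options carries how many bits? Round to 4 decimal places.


H = log2(n)
H = log2(47)
= 5.5546


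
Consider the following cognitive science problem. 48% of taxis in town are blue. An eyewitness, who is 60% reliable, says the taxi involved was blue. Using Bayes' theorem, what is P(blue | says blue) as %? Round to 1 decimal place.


P(blue | says blue) = P(says blue | blue)*P(blue) / [P(says blue | blue)*P(blue) + P(says blue | not blue)*P(not blue)]
Numerator = 0.6 * 0.48 = 0.288
False identification = 0.4 * 0.52 = 0.208
P = 0.288 / (0.288 + 0.208)
= 0.288 / 0.496
As percentage = 58.1


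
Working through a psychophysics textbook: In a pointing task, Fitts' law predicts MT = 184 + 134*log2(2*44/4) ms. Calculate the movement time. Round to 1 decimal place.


MT = 184 + 134 * log2(2*44/4)
2D/W = 22.0
log2(22.0) = 4.4594
MT = 184 + 134 * 4.4594
= 781.6 ms


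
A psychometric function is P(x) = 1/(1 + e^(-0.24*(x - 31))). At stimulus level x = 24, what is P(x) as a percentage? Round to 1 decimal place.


P(x) = 1/(1 + e^(-0.24*(24 - 31)))
Exponent = -0.24 * -7 = 1.68
e^(1.68) = 5.365556
P = 1/(1 + 5.365556) = 0.157095
Percentage = 15.7
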